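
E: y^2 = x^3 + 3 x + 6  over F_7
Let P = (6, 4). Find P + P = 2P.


Doubling: s = (3 x1^2 + a) / (2 y1)
s = (3*6^2 + 3) / (2*4) mod 7 = 6
x3 = s^2 - 2 x1 mod 7 = 6^2 - 2*6 = 3
y3 = s (x1 - x3) - y1 mod 7 = 6 * (6 - 3) - 4 = 0

2P = (3, 0)


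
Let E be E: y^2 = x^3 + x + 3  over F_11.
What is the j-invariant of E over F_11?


Delta = -16(4 a^3 + 27 b^2) mod 11 = 8
-1728 * (4 a)^3 = -1728 * (4*1)^3 mod 11 = 2
j = 2 * 8^(-1) mod 11 = 3

j = 3 (mod 11)


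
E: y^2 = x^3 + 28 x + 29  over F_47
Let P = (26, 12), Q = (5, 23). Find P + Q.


P != Q, so use the chord formula.
s = (y2 - y1) / (x2 - x1) = (11) / (26) mod 47 = 42
x3 = s^2 - x1 - x2 mod 47 = 42^2 - 26 - 5 = 41
y3 = s (x1 - x3) - y1 mod 47 = 42 * (26 - 41) - 12 = 16

P + Q = (41, 16)


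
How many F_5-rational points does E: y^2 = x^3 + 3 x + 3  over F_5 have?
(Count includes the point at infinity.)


For each x in F_5, count y with y^2 = x^3 + 3 x + 3 mod 5:
  x = 3: RHS = 4, y in [2, 3]  -> 2 point(s)
  x = 4: RHS = 4, y in [2, 3]  -> 2 point(s)
Affine points: 4. Add the point at infinity: total = 5.

#E(F_5) = 5


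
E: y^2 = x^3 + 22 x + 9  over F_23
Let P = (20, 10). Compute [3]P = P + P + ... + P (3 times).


k = 3 = 11_2 (binary, LSB first: 11)
Double-and-add from P = (20, 10):
  bit 0 = 1: acc = O + (20, 10) = (20, 10)
  bit 1 = 1: acc = (20, 10) + (7, 0) = (20, 13)

3P = (20, 13)


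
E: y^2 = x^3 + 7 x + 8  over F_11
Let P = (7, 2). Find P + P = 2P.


Doubling: s = (3 x1^2 + a) / (2 y1)
s = (3*7^2 + 7) / (2*2) mod 11 = 0
x3 = s^2 - 2 x1 mod 11 = 0^2 - 2*7 = 8
y3 = s (x1 - x3) - y1 mod 11 = 0 * (7 - 8) - 2 = 9

2P = (8, 9)


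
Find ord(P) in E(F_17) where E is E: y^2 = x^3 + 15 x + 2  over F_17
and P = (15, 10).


Compute successive multiples of P until we hit O:
  1P = (15, 10)
  2P = (0, 6)
  3P = (6, 6)
  4P = (9, 4)
  5P = (11, 11)
  6P = (7, 5)
  7P = (10, 8)
  8P = (1, 16)
  ... (continuing to 21P)
  21P = O

ord(P) = 21


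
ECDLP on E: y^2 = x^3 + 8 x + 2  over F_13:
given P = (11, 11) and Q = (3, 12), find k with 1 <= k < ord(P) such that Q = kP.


Enumerate multiples of P until we hit Q = (3, 12):
  1P = (11, 11)
  2P = (3, 1)
  3P = (3, 12)
Match found at i = 3.

k = 3


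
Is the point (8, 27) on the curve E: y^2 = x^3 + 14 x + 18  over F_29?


Check whether y^2 = x^3 + 14 x + 18 (mod 29) for (x, y) = (8, 27).
LHS: y^2 = 27^2 mod 29 = 4
RHS: x^3 + 14 x + 18 = 8^3 + 14*8 + 18 mod 29 = 4
LHS = RHS

Yes, on the curve


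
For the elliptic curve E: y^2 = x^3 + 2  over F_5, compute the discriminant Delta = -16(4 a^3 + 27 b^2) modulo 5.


4 a^3 + 27 b^2 = 4*0^3 + 27*2^2 = 0 + 108 = 108
Delta = -16 * (108) = -1728
Delta mod 5 = 2

Delta = 2 (mod 5)


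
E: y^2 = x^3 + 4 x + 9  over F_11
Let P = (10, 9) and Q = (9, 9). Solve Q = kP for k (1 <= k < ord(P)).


Enumerate multiples of P until we hit Q = (9, 9):
  1P = (10, 9)
  2P = (3, 9)
  3P = (9, 2)
  4P = (8, 5)
  5P = (8, 6)
  6P = (9, 9)
Match found at i = 6.

k = 6


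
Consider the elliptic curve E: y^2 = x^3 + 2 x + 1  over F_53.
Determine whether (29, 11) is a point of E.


Check whether y^2 = x^3 + 2 x + 1 (mod 53) for (x, y) = (29, 11).
LHS: y^2 = 11^2 mod 53 = 15
RHS: x^3 + 2 x + 1 = 29^3 + 2*29 + 1 mod 53 = 15
LHS = RHS

Yes, on the curve


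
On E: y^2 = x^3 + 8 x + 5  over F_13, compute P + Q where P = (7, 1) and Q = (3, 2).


P != Q, so use the chord formula.
s = (y2 - y1) / (x2 - x1) = (1) / (9) mod 13 = 3
x3 = s^2 - x1 - x2 mod 13 = 3^2 - 7 - 3 = 12
y3 = s (x1 - x3) - y1 mod 13 = 3 * (7 - 12) - 1 = 10

P + Q = (12, 10)


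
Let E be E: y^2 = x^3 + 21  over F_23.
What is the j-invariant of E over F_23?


Delta = -16(4 a^3 + 27 b^2) mod 23 = 20
-1728 * (4 a)^3 = -1728 * (4*0)^3 mod 23 = 0
j = 0 * 20^(-1) mod 23 = 0

j = 0 (mod 23)


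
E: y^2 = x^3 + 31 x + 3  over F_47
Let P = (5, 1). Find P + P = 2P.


Doubling: s = (3 x1^2 + a) / (2 y1)
s = (3*5^2 + 31) / (2*1) mod 47 = 6
x3 = s^2 - 2 x1 mod 47 = 6^2 - 2*5 = 26
y3 = s (x1 - x3) - y1 mod 47 = 6 * (5 - 26) - 1 = 14

2P = (26, 14)


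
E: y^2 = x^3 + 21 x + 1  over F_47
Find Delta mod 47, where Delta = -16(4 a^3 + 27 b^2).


4 a^3 + 27 b^2 = 4*21^3 + 27*1^2 = 37044 + 27 = 37071
Delta = -16 * (37071) = -593136
Delta mod 47 = 4

Delta = 4 (mod 47)


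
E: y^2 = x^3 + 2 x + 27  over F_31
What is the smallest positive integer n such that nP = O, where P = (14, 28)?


Compute successive multiples of P until we hit O:
  1P = (14, 28)
  2P = (28, 26)
  3P = (8, 11)
  4P = (11, 27)
  5P = (13, 24)
  6P = (20, 10)
  7P = (6, 10)
  8P = (18, 25)
  ... (continuing to 29P)
  29P = O

ord(P) = 29


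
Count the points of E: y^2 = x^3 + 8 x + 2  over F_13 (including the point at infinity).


For each x in F_13, count y with y^2 = x^3 + 8 x + 2 mod 13:
  x = 2: RHS = 0, y in [0]  -> 1 point(s)
  x = 3: RHS = 1, y in [1, 12]  -> 2 point(s)
  x = 9: RHS = 10, y in [6, 7]  -> 2 point(s)
  x = 10: RHS = 3, y in [4, 9]  -> 2 point(s)
  x = 11: RHS = 4, y in [2, 11]  -> 2 point(s)
Affine points: 9. Add the point at infinity: total = 10.

#E(F_13) = 10


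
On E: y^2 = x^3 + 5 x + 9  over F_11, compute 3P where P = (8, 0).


k = 3 = 11_2 (binary, LSB first: 11)
Double-and-add from P = (8, 0):
  bit 0 = 1: acc = O + (8, 0) = (8, 0)
  bit 1 = 1: acc = (8, 0) + O = (8, 0)

3P = (8, 0)


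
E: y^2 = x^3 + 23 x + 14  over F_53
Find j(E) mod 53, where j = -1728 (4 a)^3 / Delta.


Delta = -16(4 a^3 + 27 b^2) mod 53 = 10
-1728 * (4 a)^3 = -1728 * (4*23)^3 mod 53 = 40
j = 40 * 10^(-1) mod 53 = 4

j = 4 (mod 53)


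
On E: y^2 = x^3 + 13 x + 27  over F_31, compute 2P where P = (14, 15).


k = 2 = 10_2 (binary, LSB first: 01)
Double-and-add from P = (14, 15):
  bit 0 = 0: acc unchanged = O
  bit 1 = 1: acc = O + (23, 0) = (23, 0)

2P = (23, 0)


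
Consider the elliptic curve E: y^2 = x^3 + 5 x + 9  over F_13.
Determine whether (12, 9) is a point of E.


Check whether y^2 = x^3 + 5 x + 9 (mod 13) for (x, y) = (12, 9).
LHS: y^2 = 9^2 mod 13 = 3
RHS: x^3 + 5 x + 9 = 12^3 + 5*12 + 9 mod 13 = 3
LHS = RHS

Yes, on the curve


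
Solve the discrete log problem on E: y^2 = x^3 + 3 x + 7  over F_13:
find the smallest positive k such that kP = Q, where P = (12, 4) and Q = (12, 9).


Enumerate multiples of P until we hit Q = (12, 9):
  1P = (12, 4)
  2P = (5, 11)
  3P = (10, 7)
  4P = (3, 2)
  5P = (8, 7)
  6P = (9, 10)
  7P = (9, 3)
  8P = (8, 6)
  9P = (3, 11)
  10P = (10, 6)
  11P = (5, 2)
  12P = (12, 9)
Match found at i = 12.

k = 12


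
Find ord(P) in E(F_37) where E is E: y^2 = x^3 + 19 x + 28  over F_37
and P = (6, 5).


Compute successive multiples of P until we hit O:
  1P = (6, 5)
  2P = (32, 20)
  3P = (3, 1)
  4P = (1, 14)
  5P = (14, 2)
  6P = (5, 27)
  7P = (29, 20)
  8P = (9, 22)
  ... (continuing to 23P)
  23P = O

ord(P) = 23


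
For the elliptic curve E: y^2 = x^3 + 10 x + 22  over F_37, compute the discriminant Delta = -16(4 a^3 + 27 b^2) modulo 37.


4 a^3 + 27 b^2 = 4*10^3 + 27*22^2 = 4000 + 13068 = 17068
Delta = -16 * (17068) = -273088
Delta mod 37 = 9

Delta = 9 (mod 37)


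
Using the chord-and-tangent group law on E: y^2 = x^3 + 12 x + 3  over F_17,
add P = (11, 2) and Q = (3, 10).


P != Q, so use the chord formula.
s = (y2 - y1) / (x2 - x1) = (8) / (9) mod 17 = 16
x3 = s^2 - x1 - x2 mod 17 = 16^2 - 11 - 3 = 4
y3 = s (x1 - x3) - y1 mod 17 = 16 * (11 - 4) - 2 = 8

P + Q = (4, 8)


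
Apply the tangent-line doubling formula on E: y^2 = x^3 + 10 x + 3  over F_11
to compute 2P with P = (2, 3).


Doubling: s = (3 x1^2 + a) / (2 y1)
s = (3*2^2 + 10) / (2*3) mod 11 = 0
x3 = s^2 - 2 x1 mod 11 = 0^2 - 2*2 = 7
y3 = s (x1 - x3) - y1 mod 11 = 0 * (2 - 7) - 3 = 8

2P = (7, 8)


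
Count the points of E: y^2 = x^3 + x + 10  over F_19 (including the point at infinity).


For each x in F_19, count y with y^2 = x^3 + 1 x + 10 mod 19:
  x = 2: RHS = 1, y in [1, 18]  -> 2 point(s)
  x = 5: RHS = 7, y in [8, 11]  -> 2 point(s)
  x = 6: RHS = 4, y in [2, 17]  -> 2 point(s)
  x = 8: RHS = 17, y in [6, 13]  -> 2 point(s)
  x = 9: RHS = 7, y in [8, 11]  -> 2 point(s)
  x = 13: RHS = 16, y in [4, 15]  -> 2 point(s)
  x = 17: RHS = 0, y in [0]  -> 1 point(s)
Affine points: 13. Add the point at infinity: total = 14.

#E(F_19) = 14


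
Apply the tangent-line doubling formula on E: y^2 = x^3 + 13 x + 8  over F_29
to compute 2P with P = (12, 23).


Doubling: s = (3 x1^2 + a) / (2 y1)
s = (3*12^2 + 13) / (2*23) mod 29 = 4
x3 = s^2 - 2 x1 mod 29 = 4^2 - 2*12 = 21
y3 = s (x1 - x3) - y1 mod 29 = 4 * (12 - 21) - 23 = 28

2P = (21, 28)


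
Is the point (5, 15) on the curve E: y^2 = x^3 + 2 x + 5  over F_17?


Check whether y^2 = x^3 + 2 x + 5 (mod 17) for (x, y) = (5, 15).
LHS: y^2 = 15^2 mod 17 = 4
RHS: x^3 + 2 x + 5 = 5^3 + 2*5 + 5 mod 17 = 4
LHS = RHS

Yes, on the curve


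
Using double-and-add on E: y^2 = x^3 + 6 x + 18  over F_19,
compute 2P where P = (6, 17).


k = 2 = 10_2 (binary, LSB first: 01)
Double-and-add from P = (6, 17):
  bit 0 = 0: acc unchanged = O
  bit 1 = 1: acc = O + (7, 2) = (7, 2)

2P = (7, 2)


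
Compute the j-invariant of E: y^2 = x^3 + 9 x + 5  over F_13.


Delta = -16(4 a^3 + 27 b^2) mod 13 = 4
-1728 * (4 a)^3 = -1728 * (4*9)^3 mod 13 = 12
j = 12 * 4^(-1) mod 13 = 3

j = 3 (mod 13)


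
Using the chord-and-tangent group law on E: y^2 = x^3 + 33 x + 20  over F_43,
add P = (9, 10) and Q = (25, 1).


P != Q, so use the chord formula.
s = (y2 - y1) / (x2 - x1) = (34) / (16) mod 43 = 29
x3 = s^2 - x1 - x2 mod 43 = 29^2 - 9 - 25 = 33
y3 = s (x1 - x3) - y1 mod 43 = 29 * (9 - 33) - 10 = 25

P + Q = (33, 25)


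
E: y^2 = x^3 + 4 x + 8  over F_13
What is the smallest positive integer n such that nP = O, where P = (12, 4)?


Compute successive multiples of P until we hit O:
  1P = (12, 4)
  2P = (5, 7)
  3P = (6, 12)
  4P = (4, 7)
  5P = (1, 0)
  6P = (4, 6)
  7P = (6, 1)
  8P = (5, 6)
  ... (continuing to 10P)
  10P = O

ord(P) = 10


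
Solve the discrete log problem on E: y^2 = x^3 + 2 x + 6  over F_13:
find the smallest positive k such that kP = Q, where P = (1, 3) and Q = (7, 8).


Enumerate multiples of P until we hit Q = (7, 8):
  1P = (1, 3)
  2P = (7, 5)
  3P = (8, 12)
  4P = (3, 0)
  5P = (8, 1)
  6P = (7, 8)
Match found at i = 6.

k = 6


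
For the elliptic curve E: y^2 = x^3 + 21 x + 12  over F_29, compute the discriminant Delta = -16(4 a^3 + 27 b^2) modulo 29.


4 a^3 + 27 b^2 = 4*21^3 + 27*12^2 = 37044 + 3888 = 40932
Delta = -16 * (40932) = -654912
Delta mod 29 = 24

Delta = 24 (mod 29)


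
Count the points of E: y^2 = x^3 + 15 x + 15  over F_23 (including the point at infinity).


For each x in F_23, count y with y^2 = x^3 + 15 x + 15 mod 23:
  x = 1: RHS = 8, y in [10, 13]  -> 2 point(s)
  x = 3: RHS = 18, y in [8, 15]  -> 2 point(s)
  x = 4: RHS = 1, y in [1, 22]  -> 2 point(s)
  x = 5: RHS = 8, y in [10, 13]  -> 2 point(s)
  x = 7: RHS = 3, y in [7, 16]  -> 2 point(s)
  x = 8: RHS = 3, y in [7, 16]  -> 2 point(s)
  x = 11: RHS = 16, y in [4, 19]  -> 2 point(s)
  x = 14: RHS = 2, y in [5, 18]  -> 2 point(s)
  x = 15: RHS = 4, y in [2, 21]  -> 2 point(s)
  x = 16: RHS = 4, y in [2, 21]  -> 2 point(s)
  x = 17: RHS = 8, y in [10, 13]  -> 2 point(s)
  x = 19: RHS = 6, y in [11, 12]  -> 2 point(s)
  x = 20: RHS = 12, y in [9, 14]  -> 2 point(s)
  x = 21: RHS = 0, y in [0]  -> 1 point(s)
Affine points: 27. Add the point at infinity: total = 28.

#E(F_23) = 28


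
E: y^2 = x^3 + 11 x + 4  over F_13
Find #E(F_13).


For each x in F_13, count y with y^2 = x^3 + 11 x + 4 mod 13:
  x = 0: RHS = 4, y in [2, 11]  -> 2 point(s)
  x = 1: RHS = 3, y in [4, 9]  -> 2 point(s)
  x = 3: RHS = 12, y in [5, 8]  -> 2 point(s)
  x = 6: RHS = 0, y in [0]  -> 1 point(s)
  x = 9: RHS = 0, y in [0]  -> 1 point(s)
  x = 10: RHS = 9, y in [3, 10]  -> 2 point(s)
  x = 11: RHS = 0, y in [0]  -> 1 point(s)
Affine points: 11. Add the point at infinity: total = 12.

#E(F_13) = 12


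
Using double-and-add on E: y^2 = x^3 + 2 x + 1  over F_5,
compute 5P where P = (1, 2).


k = 5 = 101_2 (binary, LSB first: 101)
Double-and-add from P = (1, 2):
  bit 0 = 1: acc = O + (1, 2) = (1, 2)
  bit 1 = 0: acc unchanged = (1, 2)
  bit 2 = 1: acc = (1, 2) + (0, 4) = (3, 2)

5P = (3, 2)


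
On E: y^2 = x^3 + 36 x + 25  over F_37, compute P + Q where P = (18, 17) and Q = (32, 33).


P != Q, so use the chord formula.
s = (y2 - y1) / (x2 - x1) = (16) / (14) mod 37 = 17
x3 = s^2 - x1 - x2 mod 37 = 17^2 - 18 - 32 = 17
y3 = s (x1 - x3) - y1 mod 37 = 17 * (18 - 17) - 17 = 0

P + Q = (17, 0)


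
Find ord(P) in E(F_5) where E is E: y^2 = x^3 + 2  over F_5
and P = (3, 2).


Compute successive multiples of P until we hit O:
  1P = (3, 2)
  2P = (3, 3)
  3P = O

ord(P) = 3


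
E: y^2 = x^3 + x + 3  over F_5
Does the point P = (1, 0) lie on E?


Check whether y^2 = x^3 + 1 x + 3 (mod 5) for (x, y) = (1, 0).
LHS: y^2 = 0^2 mod 5 = 0
RHS: x^3 + 1 x + 3 = 1^3 + 1*1 + 3 mod 5 = 0
LHS = RHS

Yes, on the curve


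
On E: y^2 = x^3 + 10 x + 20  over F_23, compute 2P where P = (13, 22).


Doubling: s = (3 x1^2 + a) / (2 y1)
s = (3*13^2 + 10) / (2*22) mod 23 = 6
x3 = s^2 - 2 x1 mod 23 = 6^2 - 2*13 = 10
y3 = s (x1 - x3) - y1 mod 23 = 6 * (13 - 10) - 22 = 19

2P = (10, 19)


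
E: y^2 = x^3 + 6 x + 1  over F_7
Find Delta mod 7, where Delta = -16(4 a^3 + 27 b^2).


4 a^3 + 27 b^2 = 4*6^3 + 27*1^2 = 864 + 27 = 891
Delta = -16 * (891) = -14256
Delta mod 7 = 3

Delta = 3 (mod 7)


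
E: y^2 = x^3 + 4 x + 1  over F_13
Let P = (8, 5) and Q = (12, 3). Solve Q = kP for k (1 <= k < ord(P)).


Enumerate multiples of P until we hit Q = (12, 3):
  1P = (8, 5)
  2P = (0, 1)
  3P = (2, 11)
  4P = (4, 4)
  5P = (10, 1)
  6P = (12, 3)
Match found at i = 6.

k = 6


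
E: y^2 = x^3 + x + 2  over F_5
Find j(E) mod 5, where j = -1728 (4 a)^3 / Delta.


Delta = -16(4 a^3 + 27 b^2) mod 5 = 3
-1728 * (4 a)^3 = -1728 * (4*1)^3 mod 5 = 3
j = 3 * 3^(-1) mod 5 = 1

j = 1 (mod 5)


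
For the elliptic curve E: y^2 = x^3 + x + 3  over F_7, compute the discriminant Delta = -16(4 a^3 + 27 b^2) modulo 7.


4 a^3 + 27 b^2 = 4*1^3 + 27*3^2 = 4 + 243 = 247
Delta = -16 * (247) = -3952
Delta mod 7 = 3

Delta = 3 (mod 7)


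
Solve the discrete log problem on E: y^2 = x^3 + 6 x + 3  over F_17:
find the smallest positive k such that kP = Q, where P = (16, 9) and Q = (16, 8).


Enumerate multiples of P until we hit Q = (16, 8):
  1P = (16, 9)
  2P = (15, 0)
  3P = (16, 8)
Match found at i = 3.

k = 3


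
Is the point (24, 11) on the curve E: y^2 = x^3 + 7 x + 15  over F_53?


Check whether y^2 = x^3 + 7 x + 15 (mod 53) for (x, y) = (24, 11).
LHS: y^2 = 11^2 mod 53 = 15
RHS: x^3 + 7 x + 15 = 24^3 + 7*24 + 15 mod 53 = 15
LHS = RHS

Yes, on the curve


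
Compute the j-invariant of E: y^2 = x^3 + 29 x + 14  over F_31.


Delta = -16(4 a^3 + 27 b^2) mod 31 = 5
-1728 * (4 a)^3 = -1728 * (4*29)^3 mod 31 = 27
j = 27 * 5^(-1) mod 31 = 24

j = 24 (mod 31)


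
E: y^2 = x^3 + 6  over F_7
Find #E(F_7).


For each x in F_7, count y with y^2 = x^3 + 0 x + 6 mod 7:
  x = 1: RHS = 0, y in [0]  -> 1 point(s)
  x = 2: RHS = 0, y in [0]  -> 1 point(s)
  x = 4: RHS = 0, y in [0]  -> 1 point(s)
Affine points: 3. Add the point at infinity: total = 4.

#E(F_7) = 4


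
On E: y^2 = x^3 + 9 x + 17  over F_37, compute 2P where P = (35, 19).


Doubling: s = (3 x1^2 + a) / (2 y1)
s = (3*35^2 + 9) / (2*19) mod 37 = 21
x3 = s^2 - 2 x1 mod 37 = 21^2 - 2*35 = 1
y3 = s (x1 - x3) - y1 mod 37 = 21 * (35 - 1) - 19 = 29

2P = (1, 29)


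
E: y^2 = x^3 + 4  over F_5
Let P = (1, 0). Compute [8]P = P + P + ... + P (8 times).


k = 8 = 1000_2 (binary, LSB first: 0001)
Double-and-add from P = (1, 0):
  bit 0 = 0: acc unchanged = O
  bit 1 = 0: acc unchanged = O
  bit 2 = 0: acc unchanged = O
  bit 3 = 1: acc = O + O = O

8P = O


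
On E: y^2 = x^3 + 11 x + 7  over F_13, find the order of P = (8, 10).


Compute successive multiples of P until we hit O:
  1P = (8, 10)
  2P = (6, 9)
  3P = (9, 9)
  4P = (10, 5)
  5P = (11, 4)
  6P = (11, 9)
  7P = (10, 8)
  8P = (9, 4)
  ... (continuing to 11P)
  11P = O

ord(P) = 11


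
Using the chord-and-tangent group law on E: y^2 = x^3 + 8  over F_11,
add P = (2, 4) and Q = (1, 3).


P != Q, so use the chord formula.
s = (y2 - y1) / (x2 - x1) = (10) / (10) mod 11 = 1
x3 = s^2 - x1 - x2 mod 11 = 1^2 - 2 - 1 = 9
y3 = s (x1 - x3) - y1 mod 11 = 1 * (2 - 9) - 4 = 0

P + Q = (9, 0)


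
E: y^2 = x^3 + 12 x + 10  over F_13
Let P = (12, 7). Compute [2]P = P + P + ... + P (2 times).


k = 2 = 10_2 (binary, LSB first: 01)
Double-and-add from P = (12, 7):
  bit 0 = 0: acc unchanged = O
  bit 1 = 1: acc = O + (6, 5) = (6, 5)

2P = (6, 5)


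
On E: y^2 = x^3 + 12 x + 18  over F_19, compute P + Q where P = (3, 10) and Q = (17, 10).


P != Q, so use the chord formula.
s = (y2 - y1) / (x2 - x1) = (0) / (14) mod 19 = 0
x3 = s^2 - x1 - x2 mod 19 = 0^2 - 3 - 17 = 18
y3 = s (x1 - x3) - y1 mod 19 = 0 * (3 - 18) - 10 = 9

P + Q = (18, 9)


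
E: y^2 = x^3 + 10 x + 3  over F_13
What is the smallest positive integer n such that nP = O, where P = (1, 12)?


Compute successive multiples of P until we hit O:
  1P = (1, 12)
  2P = (11, 1)
  3P = (0, 9)
  4P = (8, 6)
  5P = (5, 10)
  6P = (4, 9)
  7P = (9, 9)
  8P = (7, 0)
  ... (continuing to 16P)
  16P = O

ord(P) = 16


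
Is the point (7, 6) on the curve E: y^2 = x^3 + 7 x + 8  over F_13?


Check whether y^2 = x^3 + 7 x + 8 (mod 13) for (x, y) = (7, 6).
LHS: y^2 = 6^2 mod 13 = 10
RHS: x^3 + 7 x + 8 = 7^3 + 7*7 + 8 mod 13 = 10
LHS = RHS

Yes, on the curve


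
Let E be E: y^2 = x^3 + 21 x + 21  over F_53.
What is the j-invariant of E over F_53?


Delta = -16(4 a^3 + 27 b^2) mod 53 = 18
-1728 * (4 a)^3 = -1728 * (4*21)^3 mod 53 = 52
j = 52 * 18^(-1) mod 53 = 50

j = 50 (mod 53)


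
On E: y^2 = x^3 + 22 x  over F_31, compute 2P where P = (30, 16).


Doubling: s = (3 x1^2 + a) / (2 y1)
s = (3*30^2 + 22) / (2*16) mod 31 = 25
x3 = s^2 - 2 x1 mod 31 = 25^2 - 2*30 = 7
y3 = s (x1 - x3) - y1 mod 31 = 25 * (30 - 7) - 16 = 1

2P = (7, 1)


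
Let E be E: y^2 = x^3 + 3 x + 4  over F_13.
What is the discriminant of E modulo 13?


4 a^3 + 27 b^2 = 4*3^3 + 27*4^2 = 108 + 432 = 540
Delta = -16 * (540) = -8640
Delta mod 13 = 5

Delta = 5 (mod 13)


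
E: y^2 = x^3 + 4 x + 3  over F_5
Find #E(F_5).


For each x in F_5, count y with y^2 = x^3 + 4 x + 3 mod 5:
  x = 2: RHS = 4, y in [2, 3]  -> 2 point(s)
Affine points: 2. Add the point at infinity: total = 3.

#E(F_5) = 3


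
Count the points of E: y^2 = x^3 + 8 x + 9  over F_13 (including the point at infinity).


For each x in F_13, count y with y^2 = x^3 + 8 x + 9 mod 13:
  x = 0: RHS = 9, y in [3, 10]  -> 2 point(s)
  x = 4: RHS = 1, y in [1, 12]  -> 2 point(s)
  x = 6: RHS = 0, y in [0]  -> 1 point(s)
  x = 8: RHS = 0, y in [0]  -> 1 point(s)
  x = 9: RHS = 4, y in [2, 11]  -> 2 point(s)
  x = 10: RHS = 10, y in [6, 7]  -> 2 point(s)
  x = 12: RHS = 0, y in [0]  -> 1 point(s)
Affine points: 11. Add the point at infinity: total = 12.

#E(F_13) = 12


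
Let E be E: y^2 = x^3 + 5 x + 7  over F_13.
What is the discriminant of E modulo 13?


4 a^3 + 27 b^2 = 4*5^3 + 27*7^2 = 500 + 1323 = 1823
Delta = -16 * (1823) = -29168
Delta mod 13 = 4

Delta = 4 (mod 13)


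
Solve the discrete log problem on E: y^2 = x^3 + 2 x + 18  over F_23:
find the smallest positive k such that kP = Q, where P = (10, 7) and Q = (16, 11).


Enumerate multiples of P until we hit Q = (16, 11):
  1P = (10, 7)
  2P = (21, 12)
  3P = (0, 8)
  4P = (16, 12)
  5P = (6, 4)
  6P = (9, 11)
  7P = (20, 10)
  8P = (20, 13)
  9P = (9, 12)
  10P = (6, 19)
  11P = (16, 11)
Match found at i = 11.

k = 11


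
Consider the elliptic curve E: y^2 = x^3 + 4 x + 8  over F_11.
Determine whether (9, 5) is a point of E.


Check whether y^2 = x^3 + 4 x + 8 (mod 11) for (x, y) = (9, 5).
LHS: y^2 = 5^2 mod 11 = 3
RHS: x^3 + 4 x + 8 = 9^3 + 4*9 + 8 mod 11 = 3
LHS = RHS

Yes, on the curve


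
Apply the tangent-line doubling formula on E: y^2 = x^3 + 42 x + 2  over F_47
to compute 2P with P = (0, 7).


Doubling: s = (3 x1^2 + a) / (2 y1)
s = (3*0^2 + 42) / (2*7) mod 47 = 3
x3 = s^2 - 2 x1 mod 47 = 3^2 - 2*0 = 9
y3 = s (x1 - x3) - y1 mod 47 = 3 * (0 - 9) - 7 = 13

2P = (9, 13)


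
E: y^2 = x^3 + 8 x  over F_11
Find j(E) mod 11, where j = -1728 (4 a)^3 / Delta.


Delta = -16(4 a^3 + 27 b^2) mod 11 = 1
-1728 * (4 a)^3 = -1728 * (4*8)^3 mod 11 = 1
j = 1 * 1^(-1) mod 11 = 1

j = 1 (mod 11)


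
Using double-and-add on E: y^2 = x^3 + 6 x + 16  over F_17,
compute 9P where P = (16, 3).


k = 9 = 1001_2 (binary, LSB first: 1001)
Double-and-add from P = (16, 3):
  bit 0 = 1: acc = O + (16, 3) = (16, 3)
  bit 1 = 0: acc unchanged = (16, 3)
  bit 2 = 0: acc unchanged = (16, 3)
  bit 3 = 1: acc = (16, 3) + (5, 16) = (4, 6)

9P = (4, 6)


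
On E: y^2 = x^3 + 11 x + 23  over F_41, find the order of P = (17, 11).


Compute successive multiples of P until we hit O:
  1P = (17, 11)
  2P = (17, 30)
  3P = O

ord(P) = 3


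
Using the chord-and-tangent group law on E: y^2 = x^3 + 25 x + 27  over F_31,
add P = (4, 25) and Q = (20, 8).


P != Q, so use the chord formula.
s = (y2 - y1) / (x2 - x1) = (14) / (16) mod 31 = 28
x3 = s^2 - x1 - x2 mod 31 = 28^2 - 4 - 20 = 16
y3 = s (x1 - x3) - y1 mod 31 = 28 * (4 - 16) - 25 = 11

P + Q = (16, 11)


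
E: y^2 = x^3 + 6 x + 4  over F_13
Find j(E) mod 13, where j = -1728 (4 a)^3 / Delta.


Delta = -16(4 a^3 + 27 b^2) mod 13 = 12
-1728 * (4 a)^3 = -1728 * (4*6)^3 mod 13 = 5
j = 5 * 12^(-1) mod 13 = 8

j = 8 (mod 13)


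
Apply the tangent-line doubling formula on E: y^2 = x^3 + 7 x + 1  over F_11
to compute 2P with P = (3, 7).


Doubling: s = (3 x1^2 + a) / (2 y1)
s = (3*3^2 + 7) / (2*7) mod 11 = 4
x3 = s^2 - 2 x1 mod 11 = 4^2 - 2*3 = 10
y3 = s (x1 - x3) - y1 mod 11 = 4 * (3 - 10) - 7 = 9

2P = (10, 9)


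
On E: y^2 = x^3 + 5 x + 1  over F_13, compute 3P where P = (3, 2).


k = 3 = 11_2 (binary, LSB first: 11)
Double-and-add from P = (3, 2):
  bit 0 = 1: acc = O + (3, 2) = (3, 2)
  bit 1 = 1: acc = (3, 2) + (6, 0) = (3, 11)

3P = (3, 11)


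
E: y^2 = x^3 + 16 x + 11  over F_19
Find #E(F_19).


For each x in F_19, count y with y^2 = x^3 + 16 x + 11 mod 19:
  x = 0: RHS = 11, y in [7, 12]  -> 2 point(s)
  x = 1: RHS = 9, y in [3, 16]  -> 2 point(s)
  x = 4: RHS = 6, y in [5, 14]  -> 2 point(s)
  x = 5: RHS = 7, y in [8, 11]  -> 2 point(s)
  x = 6: RHS = 0, y in [0]  -> 1 point(s)
  x = 8: RHS = 5, y in [9, 10]  -> 2 point(s)
  x = 11: RHS = 17, y in [6, 13]  -> 2 point(s)
  x = 15: RHS = 16, y in [4, 15]  -> 2 point(s)
  x = 17: RHS = 9, y in [3, 16]  -> 2 point(s)
Affine points: 17. Add the point at infinity: total = 18.

#E(F_19) = 18


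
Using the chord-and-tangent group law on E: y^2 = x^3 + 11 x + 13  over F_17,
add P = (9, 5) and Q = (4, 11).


P != Q, so use the chord formula.
s = (y2 - y1) / (x2 - x1) = (6) / (12) mod 17 = 9
x3 = s^2 - x1 - x2 mod 17 = 9^2 - 9 - 4 = 0
y3 = s (x1 - x3) - y1 mod 17 = 9 * (9 - 0) - 5 = 8

P + Q = (0, 8)


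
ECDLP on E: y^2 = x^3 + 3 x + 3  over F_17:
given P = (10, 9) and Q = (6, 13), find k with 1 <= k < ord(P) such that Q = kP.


Enumerate multiples of P until we hit Q = (6, 13):
  1P = (10, 9)
  2P = (6, 13)
Match found at i = 2.

k = 2


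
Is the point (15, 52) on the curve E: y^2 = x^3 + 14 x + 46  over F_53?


Check whether y^2 = x^3 + 14 x + 46 (mod 53) for (x, y) = (15, 52).
LHS: y^2 = 52^2 mod 53 = 1
RHS: x^3 + 14 x + 46 = 15^3 + 14*15 + 46 mod 53 = 27
LHS != RHS

No, not on the curve


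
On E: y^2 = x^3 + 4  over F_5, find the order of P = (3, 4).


Compute successive multiples of P until we hit O:
  1P = (3, 4)
  2P = (0, 3)
  3P = (1, 0)
  4P = (0, 2)
  5P = (3, 1)
  6P = O

ord(P) = 6


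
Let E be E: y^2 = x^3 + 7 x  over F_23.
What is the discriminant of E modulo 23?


4 a^3 + 27 b^2 = 4*7^3 + 27*0^2 = 1372 + 0 = 1372
Delta = -16 * (1372) = -21952
Delta mod 23 = 13

Delta = 13 (mod 23)


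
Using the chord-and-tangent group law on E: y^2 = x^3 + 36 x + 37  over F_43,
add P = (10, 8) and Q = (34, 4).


P != Q, so use the chord formula.
s = (y2 - y1) / (x2 - x1) = (39) / (24) mod 43 = 7
x3 = s^2 - x1 - x2 mod 43 = 7^2 - 10 - 34 = 5
y3 = s (x1 - x3) - y1 mod 43 = 7 * (10 - 5) - 8 = 27

P + Q = (5, 27)


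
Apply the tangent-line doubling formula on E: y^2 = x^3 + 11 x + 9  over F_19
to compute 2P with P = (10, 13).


Doubling: s = (3 x1^2 + a) / (2 y1)
s = (3*10^2 + 11) / (2*13) mod 19 = 1
x3 = s^2 - 2 x1 mod 19 = 1^2 - 2*10 = 0
y3 = s (x1 - x3) - y1 mod 19 = 1 * (10 - 0) - 13 = 16

2P = (0, 16)


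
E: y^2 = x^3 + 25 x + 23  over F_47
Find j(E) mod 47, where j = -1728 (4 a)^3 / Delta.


Delta = -16(4 a^3 + 27 b^2) mod 47 = 5
-1728 * (4 a)^3 = -1728 * (4*25)^3 mod 47 = 26
j = 26 * 5^(-1) mod 47 = 24

j = 24 (mod 47)


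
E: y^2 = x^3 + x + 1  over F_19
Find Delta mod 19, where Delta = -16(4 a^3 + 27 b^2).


4 a^3 + 27 b^2 = 4*1^3 + 27*1^2 = 4 + 27 = 31
Delta = -16 * (31) = -496
Delta mod 19 = 17

Delta = 17 (mod 19)


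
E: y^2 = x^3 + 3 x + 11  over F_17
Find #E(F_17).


For each x in F_17, count y with y^2 = x^3 + 3 x + 11 mod 17:
  x = 1: RHS = 15, y in [7, 10]  -> 2 point(s)
  x = 2: RHS = 8, y in [5, 12]  -> 2 point(s)
  x = 3: RHS = 13, y in [8, 9]  -> 2 point(s)
  x = 4: RHS = 2, y in [6, 11]  -> 2 point(s)
  x = 5: RHS = 15, y in [7, 10]  -> 2 point(s)
  x = 7: RHS = 1, y in [1, 16]  -> 2 point(s)
  x = 9: RHS = 2, y in [6, 11]  -> 2 point(s)
  x = 10: RHS = 4, y in [2, 15]  -> 2 point(s)
  x = 11: RHS = 15, y in [7, 10]  -> 2 point(s)
  x = 14: RHS = 9, y in [3, 14]  -> 2 point(s)
Affine points: 20. Add the point at infinity: total = 21.

#E(F_17) = 21


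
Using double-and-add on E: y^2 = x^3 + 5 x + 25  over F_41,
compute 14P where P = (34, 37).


k = 14 = 1110_2 (binary, LSB first: 0111)
Double-and-add from P = (34, 37):
  bit 0 = 0: acc unchanged = O
  bit 1 = 1: acc = O + (6, 5) = (6, 5)
  bit 2 = 1: acc = (6, 5) + (30, 19) = (21, 17)
  bit 3 = 1: acc = (21, 17) + (13, 14) = (27, 32)

14P = (27, 32)


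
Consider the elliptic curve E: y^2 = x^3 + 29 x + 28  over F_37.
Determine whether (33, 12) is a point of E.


Check whether y^2 = x^3 + 29 x + 28 (mod 37) for (x, y) = (33, 12).
LHS: y^2 = 12^2 mod 37 = 33
RHS: x^3 + 29 x + 28 = 33^3 + 29*33 + 28 mod 37 = 33
LHS = RHS

Yes, on the curve


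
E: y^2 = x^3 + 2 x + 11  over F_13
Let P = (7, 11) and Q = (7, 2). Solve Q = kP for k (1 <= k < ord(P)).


Enumerate multiples of P until we hit Q = (7, 2):
  1P = (7, 11)
  2P = (11, 8)
  3P = (11, 5)
  4P = (7, 2)
Match found at i = 4.

k = 4


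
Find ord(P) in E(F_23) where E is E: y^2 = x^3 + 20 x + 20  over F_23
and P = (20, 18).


Compute successive multiples of P until we hit O:
  1P = (20, 18)
  2P = (9, 20)
  3P = (10, 22)
  4P = (18, 18)
  5P = (8, 5)
  6P = (4, 7)
  7P = (1, 8)
  8P = (14, 13)
  ... (continuing to 23P)
  23P = O

ord(P) = 23


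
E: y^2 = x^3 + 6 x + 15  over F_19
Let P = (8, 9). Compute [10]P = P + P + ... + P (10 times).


k = 10 = 1010_2 (binary, LSB first: 0101)
Double-and-add from P = (8, 9):
  bit 0 = 0: acc unchanged = O
  bit 1 = 1: acc = O + (10, 7) = (10, 7)
  bit 2 = 0: acc unchanged = (10, 7)
  bit 3 = 1: acc = (10, 7) + (7, 1) = (6, 1)

10P = (6, 1)


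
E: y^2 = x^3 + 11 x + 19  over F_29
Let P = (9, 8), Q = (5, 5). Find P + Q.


P != Q, so use the chord formula.
s = (y2 - y1) / (x2 - x1) = (26) / (25) mod 29 = 8
x3 = s^2 - x1 - x2 mod 29 = 8^2 - 9 - 5 = 21
y3 = s (x1 - x3) - y1 mod 29 = 8 * (9 - 21) - 8 = 12

P + Q = (21, 12)


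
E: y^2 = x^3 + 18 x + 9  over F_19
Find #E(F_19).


For each x in F_19, count y with y^2 = x^3 + 18 x + 9 mod 19:
  x = 0: RHS = 9, y in [3, 16]  -> 2 point(s)
  x = 1: RHS = 9, y in [3, 16]  -> 2 point(s)
  x = 8: RHS = 0, y in [0]  -> 1 point(s)
  x = 9: RHS = 7, y in [8, 11]  -> 2 point(s)
  x = 10: RHS = 11, y in [7, 12]  -> 2 point(s)
  x = 15: RHS = 6, y in [5, 14]  -> 2 point(s)
  x = 16: RHS = 4, y in [2, 17]  -> 2 point(s)
  x = 18: RHS = 9, y in [3, 16]  -> 2 point(s)
Affine points: 15. Add the point at infinity: total = 16.

#E(F_19) = 16


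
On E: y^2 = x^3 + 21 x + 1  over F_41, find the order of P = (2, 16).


Compute successive multiples of P until we hit O:
  1P = (2, 16)
  2P = (14, 28)
  3P = (26, 1)
  4P = (23, 33)
  5P = (24, 15)
  6P = (20, 37)
  7P = (1, 33)
  8P = (40, 15)
  ... (continuing to 23P)
  23P = O

ord(P) = 23


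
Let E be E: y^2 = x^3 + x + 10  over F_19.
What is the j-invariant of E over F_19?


Delta = -16(4 a^3 + 27 b^2) mod 19 = 18
-1728 * (4 a)^3 = -1728 * (4*1)^3 mod 19 = 7
j = 7 * 18^(-1) mod 19 = 12

j = 12 (mod 19)


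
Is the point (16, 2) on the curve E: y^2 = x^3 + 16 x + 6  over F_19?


Check whether y^2 = x^3 + 16 x + 6 (mod 19) for (x, y) = (16, 2).
LHS: y^2 = 2^2 mod 19 = 4
RHS: x^3 + 16 x + 6 = 16^3 + 16*16 + 6 mod 19 = 7
LHS != RHS

No, not on the curve


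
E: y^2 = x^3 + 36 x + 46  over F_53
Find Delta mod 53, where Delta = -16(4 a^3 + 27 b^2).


4 a^3 + 27 b^2 = 4*36^3 + 27*46^2 = 186624 + 57132 = 243756
Delta = -16 * (243756) = -3900096
Delta mod 53 = 15

Delta = 15 (mod 53)


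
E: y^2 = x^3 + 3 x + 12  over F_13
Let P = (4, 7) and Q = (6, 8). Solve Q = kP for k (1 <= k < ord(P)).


Enumerate multiples of P until we hit Q = (6, 8):
  1P = (4, 7)
  2P = (6, 8)
Match found at i = 2.

k = 2


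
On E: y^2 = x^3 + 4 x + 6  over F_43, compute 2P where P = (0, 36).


Doubling: s = (3 x1^2 + a) / (2 y1)
s = (3*0^2 + 4) / (2*36) mod 43 = 12
x3 = s^2 - 2 x1 mod 43 = 12^2 - 2*0 = 15
y3 = s (x1 - x3) - y1 mod 43 = 12 * (0 - 15) - 36 = 42

2P = (15, 42)


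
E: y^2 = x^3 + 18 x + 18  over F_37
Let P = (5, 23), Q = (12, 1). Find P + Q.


P != Q, so use the chord formula.
s = (y2 - y1) / (x2 - x1) = (15) / (7) mod 37 = 18
x3 = s^2 - x1 - x2 mod 37 = 18^2 - 5 - 12 = 11
y3 = s (x1 - x3) - y1 mod 37 = 18 * (5 - 11) - 23 = 17

P + Q = (11, 17)


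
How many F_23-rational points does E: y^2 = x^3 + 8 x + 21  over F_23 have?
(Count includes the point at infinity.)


For each x in F_23, count y with y^2 = x^3 + 8 x + 21 mod 23:
  x = 3: RHS = 3, y in [7, 16]  -> 2 point(s)
  x = 4: RHS = 2, y in [5, 18]  -> 2 point(s)
  x = 5: RHS = 2, y in [5, 18]  -> 2 point(s)
  x = 6: RHS = 9, y in [3, 20]  -> 2 point(s)
  x = 7: RHS = 6, y in [11, 12]  -> 2 point(s)
  x = 14: RHS = 2, y in [5, 18]  -> 2 point(s)
  x = 16: RHS = 13, y in [6, 17]  -> 2 point(s)
  x = 20: RHS = 16, y in [4, 19]  -> 2 point(s)
  x = 22: RHS = 12, y in [9, 14]  -> 2 point(s)
Affine points: 18. Add the point at infinity: total = 19.

#E(F_23) = 19


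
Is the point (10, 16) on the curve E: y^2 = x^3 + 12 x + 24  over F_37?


Check whether y^2 = x^3 + 12 x + 24 (mod 37) for (x, y) = (10, 16).
LHS: y^2 = 16^2 mod 37 = 34
RHS: x^3 + 12 x + 24 = 10^3 + 12*10 + 24 mod 37 = 34
LHS = RHS

Yes, on the curve


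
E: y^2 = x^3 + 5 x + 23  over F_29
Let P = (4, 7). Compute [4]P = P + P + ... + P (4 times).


k = 4 = 100_2 (binary, LSB first: 001)
Double-and-add from P = (4, 7):
  bit 0 = 0: acc unchanged = O
  bit 1 = 0: acc unchanged = O
  bit 2 = 1: acc = O + (14, 16) = (14, 16)

4P = (14, 16)


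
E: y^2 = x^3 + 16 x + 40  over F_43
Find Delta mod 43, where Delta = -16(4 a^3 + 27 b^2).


4 a^3 + 27 b^2 = 4*16^3 + 27*40^2 = 16384 + 43200 = 59584
Delta = -16 * (59584) = -953344
Delta mod 43 = 9

Delta = 9 (mod 43)


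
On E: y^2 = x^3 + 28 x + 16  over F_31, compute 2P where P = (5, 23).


Doubling: s = (3 x1^2 + a) / (2 y1)
s = (3*5^2 + 28) / (2*23) mod 31 = 11
x3 = s^2 - 2 x1 mod 31 = 11^2 - 2*5 = 18
y3 = s (x1 - x3) - y1 mod 31 = 11 * (5 - 18) - 23 = 20

2P = (18, 20)


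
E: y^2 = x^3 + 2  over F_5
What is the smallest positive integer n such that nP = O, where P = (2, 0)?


Compute successive multiples of P until we hit O:
  1P = (2, 0)
  2P = O

ord(P) = 2


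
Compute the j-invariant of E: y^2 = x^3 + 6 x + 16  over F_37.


Delta = -16(4 a^3 + 27 b^2) mod 37 = 15
-1728 * (4 a)^3 = -1728 * (4*6)^3 mod 37 = 31
j = 31 * 15^(-1) mod 37 = 7

j = 7 (mod 37)


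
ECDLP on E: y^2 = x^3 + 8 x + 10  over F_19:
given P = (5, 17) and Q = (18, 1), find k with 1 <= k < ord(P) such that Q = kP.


Enumerate multiples of P until we hit Q = (18, 1):
  1P = (5, 17)
  2P = (18, 1)
Match found at i = 2.

k = 2


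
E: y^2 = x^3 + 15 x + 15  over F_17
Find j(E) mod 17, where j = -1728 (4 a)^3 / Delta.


Delta = -16(4 a^3 + 27 b^2) mod 17 = 8
-1728 * (4 a)^3 = -1728 * (4*15)^3 mod 17 = 5
j = 5 * 8^(-1) mod 17 = 7

j = 7 (mod 17)


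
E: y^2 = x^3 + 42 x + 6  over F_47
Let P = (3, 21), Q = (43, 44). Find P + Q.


P != Q, so use the chord formula.
s = (y2 - y1) / (x2 - x1) = (23) / (40) mod 47 = 37
x3 = s^2 - x1 - x2 mod 47 = 37^2 - 3 - 43 = 7
y3 = s (x1 - x3) - y1 mod 47 = 37 * (3 - 7) - 21 = 19

P + Q = (7, 19)


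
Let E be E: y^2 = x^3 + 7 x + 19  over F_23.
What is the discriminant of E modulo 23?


4 a^3 + 27 b^2 = 4*7^3 + 27*19^2 = 1372 + 9747 = 11119
Delta = -16 * (11119) = -177904
Delta mod 23 = 1

Delta = 1 (mod 23)


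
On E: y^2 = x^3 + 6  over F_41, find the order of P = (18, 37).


Compute successive multiples of P until we hit O:
  1P = (18, 37)
  2P = (38, 15)
  3P = (35, 35)
  4P = (31, 20)
  5P = (17, 9)
  6P = (11, 36)
  7P = (7, 29)
  8P = (25, 25)
  ... (continuing to 42P)
  42P = O

ord(P) = 42


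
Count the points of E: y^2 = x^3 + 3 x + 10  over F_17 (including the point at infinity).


For each x in F_17, count y with y^2 = x^3 + 3 x + 10 mod 17:
  x = 4: RHS = 1, y in [1, 16]  -> 2 point(s)
  x = 7: RHS = 0, y in [0]  -> 1 point(s)
  x = 8: RHS = 2, y in [6, 11]  -> 2 point(s)
  x = 9: RHS = 1, y in [1, 16]  -> 2 point(s)
  x = 13: RHS = 2, y in [6, 11]  -> 2 point(s)
  x = 14: RHS = 8, y in [5, 12]  -> 2 point(s)
  x = 15: RHS = 13, y in [8, 9]  -> 2 point(s)
Affine points: 13. Add the point at infinity: total = 14.

#E(F_17) = 14


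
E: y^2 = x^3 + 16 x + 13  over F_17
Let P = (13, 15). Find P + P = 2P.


Doubling: s = (3 x1^2 + a) / (2 y1)
s = (3*13^2 + 16) / (2*15) mod 17 = 1
x3 = s^2 - 2 x1 mod 17 = 1^2 - 2*13 = 9
y3 = s (x1 - x3) - y1 mod 17 = 1 * (13 - 9) - 15 = 6

2P = (9, 6)


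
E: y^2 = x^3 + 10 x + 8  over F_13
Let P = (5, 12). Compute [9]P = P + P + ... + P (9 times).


k = 9 = 1001_2 (binary, LSB first: 1001)
Double-and-add from P = (5, 12):
  bit 0 = 1: acc = O + (5, 12) = (5, 12)
  bit 1 = 0: acc unchanged = (5, 12)
  bit 2 = 0: acc unchanged = (5, 12)
  bit 3 = 1: acc = (5, 12) + (12, 7) = (5, 1)

9P = (5, 1)


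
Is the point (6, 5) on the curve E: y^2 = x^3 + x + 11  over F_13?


Check whether y^2 = x^3 + 1 x + 11 (mod 13) for (x, y) = (6, 5).
LHS: y^2 = 5^2 mod 13 = 12
RHS: x^3 + 1 x + 11 = 6^3 + 1*6 + 11 mod 13 = 12
LHS = RHS

Yes, on the curve


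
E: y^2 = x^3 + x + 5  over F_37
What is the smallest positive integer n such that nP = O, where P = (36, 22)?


Compute successive multiples of P until we hit O:
  1P = (36, 22)
  2P = (28, 9)
  3P = (19, 1)
  4P = (30, 5)
  5P = (15, 19)
  6P = (20, 12)
  7P = (34, 7)
  8P = (14, 32)
  ... (continuing to 38P)
  38P = O

ord(P) = 38


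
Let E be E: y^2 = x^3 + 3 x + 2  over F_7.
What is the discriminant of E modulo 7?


4 a^3 + 27 b^2 = 4*3^3 + 27*2^2 = 108 + 108 = 216
Delta = -16 * (216) = -3456
Delta mod 7 = 2

Delta = 2 (mod 7)


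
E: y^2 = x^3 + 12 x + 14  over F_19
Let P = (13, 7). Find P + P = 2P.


Doubling: s = (3 x1^2 + a) / (2 y1)
s = (3*13^2 + 12) / (2*7) mod 19 = 14
x3 = s^2 - 2 x1 mod 19 = 14^2 - 2*13 = 18
y3 = s (x1 - x3) - y1 mod 19 = 14 * (13 - 18) - 7 = 18

2P = (18, 18)


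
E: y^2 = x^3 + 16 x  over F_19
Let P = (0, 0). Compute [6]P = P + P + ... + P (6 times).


k = 6 = 110_2 (binary, LSB first: 011)
Double-and-add from P = (0, 0):
  bit 0 = 0: acc unchanged = O
  bit 1 = 1: acc = O + O = O
  bit 2 = 1: acc = O + O = O

6P = O


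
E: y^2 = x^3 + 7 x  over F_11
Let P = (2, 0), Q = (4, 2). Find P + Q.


P != Q, so use the chord formula.
s = (y2 - y1) / (x2 - x1) = (2) / (2) mod 11 = 1
x3 = s^2 - x1 - x2 mod 11 = 1^2 - 2 - 4 = 6
y3 = s (x1 - x3) - y1 mod 11 = 1 * (2 - 6) - 0 = 7

P + Q = (6, 7)


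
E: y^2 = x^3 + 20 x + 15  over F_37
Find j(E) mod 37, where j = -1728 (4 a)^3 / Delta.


Delta = -16(4 a^3 + 27 b^2) mod 37 = 5
-1728 * (4 a)^3 = -1728 * (4*20)^3 mod 37 = 8
j = 8 * 5^(-1) mod 37 = 9

j = 9 (mod 37)


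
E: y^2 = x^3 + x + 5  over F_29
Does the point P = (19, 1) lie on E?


Check whether y^2 = x^3 + 1 x + 5 (mod 29) for (x, y) = (19, 1).
LHS: y^2 = 1^2 mod 29 = 1
RHS: x^3 + 1 x + 5 = 19^3 + 1*19 + 5 mod 29 = 10
LHS != RHS

No, not on the curve


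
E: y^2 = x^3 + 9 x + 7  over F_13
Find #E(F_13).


For each x in F_13, count y with y^2 = x^3 + 9 x + 7 mod 13:
  x = 1: RHS = 4, y in [2, 11]  -> 2 point(s)
  x = 3: RHS = 9, y in [3, 10]  -> 2 point(s)
  x = 4: RHS = 3, y in [4, 9]  -> 2 point(s)
  x = 6: RHS = 4, y in [2, 11]  -> 2 point(s)
  x = 7: RHS = 10, y in [6, 7]  -> 2 point(s)
  x = 12: RHS = 10, y in [6, 7]  -> 2 point(s)
Affine points: 12. Add the point at infinity: total = 13.

#E(F_13) = 13


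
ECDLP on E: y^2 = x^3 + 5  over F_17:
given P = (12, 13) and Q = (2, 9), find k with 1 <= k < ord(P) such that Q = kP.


Enumerate multiples of P until we hit Q = (2, 9):
  1P = (12, 13)
  2P = (2, 8)
  3P = (16, 2)
  4P = (4, 16)
  5P = (3, 7)
  6P = (10, 11)
  7P = (13, 3)
  8P = (7, 5)
  9P = (6, 0)
  10P = (7, 12)
  11P = (13, 14)
  12P = (10, 6)
  13P = (3, 10)
  14P = (4, 1)
  15P = (16, 15)
  16P = (2, 9)
Match found at i = 16.

k = 16


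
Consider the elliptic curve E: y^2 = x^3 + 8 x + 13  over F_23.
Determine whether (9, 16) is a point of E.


Check whether y^2 = x^3 + 8 x + 13 (mod 23) for (x, y) = (9, 16).
LHS: y^2 = 16^2 mod 23 = 3
RHS: x^3 + 8 x + 13 = 9^3 + 8*9 + 13 mod 23 = 9
LHS != RHS

No, not on the curve


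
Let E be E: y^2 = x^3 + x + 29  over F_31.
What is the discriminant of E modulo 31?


4 a^3 + 27 b^2 = 4*1^3 + 27*29^2 = 4 + 22707 = 22711
Delta = -16 * (22711) = -363376
Delta mod 31 = 6

Delta = 6 (mod 31)


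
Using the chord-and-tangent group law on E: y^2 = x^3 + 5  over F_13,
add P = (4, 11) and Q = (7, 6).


P != Q, so use the chord formula.
s = (y2 - y1) / (x2 - x1) = (8) / (3) mod 13 = 7
x3 = s^2 - x1 - x2 mod 13 = 7^2 - 4 - 7 = 12
y3 = s (x1 - x3) - y1 mod 13 = 7 * (4 - 12) - 11 = 11

P + Q = (12, 11)


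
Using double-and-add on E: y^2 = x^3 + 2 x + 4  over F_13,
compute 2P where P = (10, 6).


k = 2 = 10_2 (binary, LSB first: 01)
Double-and-add from P = (10, 6):
  bit 0 = 0: acc unchanged = O
  bit 1 = 1: acc = O + (2, 9) = (2, 9)

2P = (2, 9)


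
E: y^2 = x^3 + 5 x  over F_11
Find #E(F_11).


For each x in F_11, count y with y^2 = x^3 + 5 x + 0 mod 11:
  x = 0: RHS = 0, y in [0]  -> 1 point(s)
  x = 3: RHS = 9, y in [3, 8]  -> 2 point(s)
  x = 6: RHS = 4, y in [2, 9]  -> 2 point(s)
  x = 7: RHS = 4, y in [2, 9]  -> 2 point(s)
  x = 9: RHS = 4, y in [2, 9]  -> 2 point(s)
  x = 10: RHS = 5, y in [4, 7]  -> 2 point(s)
Affine points: 11. Add the point at infinity: total = 12.

#E(F_11) = 12


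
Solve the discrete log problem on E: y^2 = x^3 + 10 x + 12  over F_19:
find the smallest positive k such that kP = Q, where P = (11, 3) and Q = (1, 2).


Enumerate multiples of P until we hit Q = (1, 2):
  1P = (11, 3)
  2P = (1, 17)
  3P = (12, 6)
  4P = (5, 15)
  5P = (7, 8)
  6P = (18, 1)
  7P = (18, 18)
  8P = (7, 11)
  9P = (5, 4)
  10P = (12, 13)
  11P = (1, 2)
Match found at i = 11.

k = 11


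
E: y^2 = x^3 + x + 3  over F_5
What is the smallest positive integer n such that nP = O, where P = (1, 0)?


Compute successive multiples of P until we hit O:
  1P = (1, 0)
  2P = O

ord(P) = 2


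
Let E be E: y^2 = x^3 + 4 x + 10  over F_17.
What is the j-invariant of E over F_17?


Delta = -16(4 a^3 + 27 b^2) mod 17 = 15
-1728 * (4 a)^3 = -1728 * (4*4)^3 mod 17 = 11
j = 11 * 15^(-1) mod 17 = 3

j = 3 (mod 17)
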